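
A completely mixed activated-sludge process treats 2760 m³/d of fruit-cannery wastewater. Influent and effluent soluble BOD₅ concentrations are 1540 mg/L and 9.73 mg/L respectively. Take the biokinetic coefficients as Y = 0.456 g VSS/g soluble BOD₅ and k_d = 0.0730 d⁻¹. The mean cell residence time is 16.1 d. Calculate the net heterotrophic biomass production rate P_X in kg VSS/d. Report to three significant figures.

The observed yield is Y_obs = Y/(1 + k_d·θ_c) = 0.456 / (1 + 0.0730 × 16.1) = 0.456 / 2.175 = 0.2096 g VSS per g soluble BOD₅ removed.
Substrate removed = Q·(S₀ − S) = 2760 m³/d × (1540 − 9.73) g/m³ = 4.22×10^6 g/d = 4224 kg/d.
So the net sludge growth is P_X = 0.2096 × 4224 = 885.4 kg VSS/d.

P_X ≈ 885 kg VSS/d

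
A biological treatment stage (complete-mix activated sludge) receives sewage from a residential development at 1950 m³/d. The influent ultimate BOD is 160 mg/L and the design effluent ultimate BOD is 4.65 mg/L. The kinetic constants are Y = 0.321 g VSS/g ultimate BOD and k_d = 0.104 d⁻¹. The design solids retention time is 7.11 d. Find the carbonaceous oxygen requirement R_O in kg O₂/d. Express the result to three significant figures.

The observed yield is Y_obs = Y/(1 + k_d·θ_c) = 0.321 / (1 + 0.104 × 7.11) = 0.321 / 1.739 = 0.1845 g VSS per g ultimate BOD removed.
Substrate removed = Q·(S₀ − S) = 1950 m³/d × (160 − 4.65) g/m³ = 3.03×10^5 g/d = 302.9 kg/d.
Biomass synthesised: P_X = Y_obs × 302.9 = 55.90 kg VSS/d.
R_O = Q·ΔS − 1.42 P_X = 302.9 − 79.38 = 223.5 kg O₂/d.

R_O ≈ 224 kg O₂/d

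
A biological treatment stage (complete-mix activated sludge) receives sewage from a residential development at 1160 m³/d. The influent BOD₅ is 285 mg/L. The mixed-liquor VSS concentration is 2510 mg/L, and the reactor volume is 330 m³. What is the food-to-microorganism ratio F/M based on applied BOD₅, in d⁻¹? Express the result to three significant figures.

F/M ≈ 0.399 d⁻¹

F/M = Q·S₀ / (V·X) = 1160 × 285 / (330.0 × 2510) = 0.3991 g BOD₅·(g VSS·d)⁻¹.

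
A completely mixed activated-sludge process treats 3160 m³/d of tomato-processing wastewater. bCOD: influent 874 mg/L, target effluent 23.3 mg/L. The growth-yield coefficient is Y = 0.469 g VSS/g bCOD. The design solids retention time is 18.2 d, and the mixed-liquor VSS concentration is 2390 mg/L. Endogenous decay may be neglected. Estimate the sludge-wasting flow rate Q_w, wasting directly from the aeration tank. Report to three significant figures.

Biomass mass balance (decay neglected): V·X = Y·Q·(S₀ − S)·θ_c, so V = 0.469 × 3160 × (874 − 23.3) × 18.2 / 2390 = 9601 m³.
For wasting at MLVSS concentration, Q_w = V/θ_c = 9601/18.2 = 527.5 m³/d.

Q_w ≈ 528 m³/d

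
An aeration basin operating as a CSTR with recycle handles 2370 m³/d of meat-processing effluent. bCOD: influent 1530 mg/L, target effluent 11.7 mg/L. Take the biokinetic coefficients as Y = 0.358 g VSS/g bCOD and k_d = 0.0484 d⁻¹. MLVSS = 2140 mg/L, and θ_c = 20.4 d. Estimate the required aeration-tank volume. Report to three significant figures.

Rearranging the biomass balance for a CMAS with decay, V = Y·Q·ΔS·θ_c / [X·(1+k_d θ_c)] = 0.358 × 2370 × (1530 − 11.7) × 20.4 / [2140 × (1 + 0.0484 × 20.4)] = 2.63×10^7 / 4253 = 6179 m³.

V ≈ 6180 m³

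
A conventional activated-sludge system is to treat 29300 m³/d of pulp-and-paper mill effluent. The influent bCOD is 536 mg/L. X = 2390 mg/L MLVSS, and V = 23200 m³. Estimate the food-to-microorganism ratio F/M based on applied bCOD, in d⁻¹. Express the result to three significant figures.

Food-to-microorganism ratio F/M = Q S₀ / (V X) = 29300 × 536 / (23200 × 2390) = 0.2832 d⁻¹.

F/M ≈ 0.283 d⁻¹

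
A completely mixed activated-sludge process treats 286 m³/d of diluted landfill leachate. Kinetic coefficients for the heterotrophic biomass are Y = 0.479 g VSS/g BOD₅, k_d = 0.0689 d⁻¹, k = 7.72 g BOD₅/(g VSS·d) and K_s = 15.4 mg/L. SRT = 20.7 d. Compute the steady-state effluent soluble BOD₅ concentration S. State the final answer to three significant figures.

Effluent substrate depends only on kinetics and SRT: S = K_s(1 + k_d θ_c) / [θ_c(Yk − k_d) − 1] = 15.4 × (1 + 0.0689 × 20.7) / [20.7 × (0.479 × 7.72 − 0.0689) − 1] = 37.36 / 74.12 = 0.5041 mg/L.

S ≈ 0.504 mg/L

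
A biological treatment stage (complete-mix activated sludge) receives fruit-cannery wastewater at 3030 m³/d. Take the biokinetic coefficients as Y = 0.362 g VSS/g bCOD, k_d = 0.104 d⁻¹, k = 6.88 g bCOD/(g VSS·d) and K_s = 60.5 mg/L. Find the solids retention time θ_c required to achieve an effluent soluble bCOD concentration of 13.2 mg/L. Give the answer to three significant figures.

θ_c ≈ 2.92 d

At the target effluent, Y k S/(K_s+S) = 0.362×6.88×13.2/73.70 = 0.4461 d⁻¹.
θ_c = 1/(μ − k_d) = 1/(0.4461 − 0.104) = 1/0.3421 = 2.923 d.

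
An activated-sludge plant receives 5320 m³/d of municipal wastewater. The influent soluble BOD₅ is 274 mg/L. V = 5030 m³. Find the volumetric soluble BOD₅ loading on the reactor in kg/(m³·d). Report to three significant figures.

Volumetric loading L_v = Q·S₀ / V = 5320 × 274 g/m³ / 5030 m³ = 289.8 g/(m³·d) = 0.2898 kg soluble BOD₅/(m³·d).

L_v ≈ 0.290 kg soluble BOD₅/(m³·d)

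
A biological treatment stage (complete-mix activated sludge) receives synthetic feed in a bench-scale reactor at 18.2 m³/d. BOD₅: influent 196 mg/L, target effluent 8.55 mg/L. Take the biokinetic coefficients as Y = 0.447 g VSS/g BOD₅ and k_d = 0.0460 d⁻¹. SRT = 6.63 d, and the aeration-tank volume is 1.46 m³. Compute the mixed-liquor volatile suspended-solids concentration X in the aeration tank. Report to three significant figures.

X ≈ 5310 mg/L

Solving the biomass balance for X: X = Y Q (S₀−S) θ_c / [V (1+k_d θ_c)] = 0.447 × 18.2 × (196 − 8.55) × 6.63 / [1.46 × (1 + 0.0460 × 6.63)] = 5307 mg/L.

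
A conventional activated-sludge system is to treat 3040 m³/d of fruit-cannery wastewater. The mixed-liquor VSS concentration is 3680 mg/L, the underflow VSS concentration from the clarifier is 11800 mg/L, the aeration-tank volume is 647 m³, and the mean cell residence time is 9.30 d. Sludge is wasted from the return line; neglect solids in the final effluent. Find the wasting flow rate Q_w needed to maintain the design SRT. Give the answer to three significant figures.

Q_w ≈ 21.7 m³/d

Q_w = (V·X)/(θ_c X_r) = 647.0 × 3680 / (9.30 × 11800) = 21.70 m³/d.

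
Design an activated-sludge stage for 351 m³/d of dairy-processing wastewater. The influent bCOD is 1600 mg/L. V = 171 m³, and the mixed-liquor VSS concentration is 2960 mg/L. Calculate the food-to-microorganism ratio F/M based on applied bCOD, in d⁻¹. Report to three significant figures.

F/M ≈ 1.11 d⁻¹

F/M = Q·S₀ / (V·X) = 351 × 1600 / (171.0 × 2960) = 1.110 g bCOD·(g VSS·d)⁻¹.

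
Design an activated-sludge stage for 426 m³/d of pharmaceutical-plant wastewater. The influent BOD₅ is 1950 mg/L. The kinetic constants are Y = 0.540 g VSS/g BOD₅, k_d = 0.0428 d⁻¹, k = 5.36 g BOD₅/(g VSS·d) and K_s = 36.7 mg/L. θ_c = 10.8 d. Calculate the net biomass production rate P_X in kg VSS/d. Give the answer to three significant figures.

P_X ≈ 306 kg VSS/d

From the Monod/SRT balance for a CMAS, S = K_s·(1+k_d θ_c)/[θ_c·(Y k − k_d) − 1] = 36.7 × (1 + 0.0428 × 10.8) / [10.8 × (0.540 × 5.36 − 0.0428) − 1] = 53.66 / 29.80 = 1.801 mg/L.
The observed yield is Y_obs = Y/(1 + k_d·θ_c) = 0.540 / (1 + 0.0428 × 10.8) = 0.540 / 1.462 = 0.3693 g VSS per g BOD₅ removed.
Q·(S₀ − S) = 426 × (1950 − 1.80) × 10⁻³ = 829.9 kg/d removed.
So the net sludge growth is P_X = 0.3693 × 829.9 = 306.5 kg VSS/d.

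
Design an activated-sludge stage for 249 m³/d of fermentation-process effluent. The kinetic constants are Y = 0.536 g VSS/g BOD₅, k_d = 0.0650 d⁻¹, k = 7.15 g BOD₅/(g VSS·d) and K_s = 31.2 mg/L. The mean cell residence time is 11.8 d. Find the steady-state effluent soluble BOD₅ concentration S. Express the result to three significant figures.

From the Monod/SRT balance for a CMAS, S = K_s·(1+k_d θ_c)/[θ_c·(Y k − k_d) − 1] = 31.2 × (1 + 0.0650 × 11.8) / [11.8 × (0.536 × 7.15 − 0.0650) − 1] = 55.13 / 43.46 = 1.269 mg/L.

S ≈ 1.27 mg/L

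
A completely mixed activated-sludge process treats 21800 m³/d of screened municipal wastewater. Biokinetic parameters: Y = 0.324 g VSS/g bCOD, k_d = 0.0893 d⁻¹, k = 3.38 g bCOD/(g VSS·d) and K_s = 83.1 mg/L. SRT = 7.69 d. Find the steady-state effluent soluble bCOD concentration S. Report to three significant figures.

From the Monod/SRT balance for a CMAS, S = K_s·(1+k_d θ_c)/[θ_c·(Y k − k_d) − 1] = 83.1 × (1 + 0.0893 × 7.69) / [7.69 × (0.324 × 3.38 − 0.0893) − 1] = 140.2 / 6.735 = 20.81 mg/L.

S ≈ 20.8 mg/L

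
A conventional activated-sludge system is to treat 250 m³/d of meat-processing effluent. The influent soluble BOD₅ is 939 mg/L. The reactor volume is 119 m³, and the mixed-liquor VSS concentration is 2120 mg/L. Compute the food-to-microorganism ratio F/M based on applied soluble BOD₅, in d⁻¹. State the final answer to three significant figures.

F/M ≈ 0.931 d⁻¹

Food-to-microorganism ratio F/M = Q S₀ / (V X) = 250 × 939 / (119.0 × 2120) = 0.9305 d⁻¹.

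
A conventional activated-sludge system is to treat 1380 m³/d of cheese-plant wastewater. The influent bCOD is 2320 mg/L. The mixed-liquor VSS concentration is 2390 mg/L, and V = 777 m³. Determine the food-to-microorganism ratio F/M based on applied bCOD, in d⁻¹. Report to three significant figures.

F/M ≈ 1.72 d⁻¹

F/M = applied load / biomass = Q·S₀/(V·X) = 1380 × 2320 / (777.0 × 2390) = 1.724 d⁻¹.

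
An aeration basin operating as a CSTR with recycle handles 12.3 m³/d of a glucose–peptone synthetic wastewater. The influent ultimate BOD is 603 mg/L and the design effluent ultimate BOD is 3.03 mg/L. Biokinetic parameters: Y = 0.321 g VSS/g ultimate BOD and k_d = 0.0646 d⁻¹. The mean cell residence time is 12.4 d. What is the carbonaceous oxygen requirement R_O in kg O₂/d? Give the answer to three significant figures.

R_O ≈ 5.51 kg O₂/d

Y_obs = Y / (1 + k_d θ_c) = 0.321 / (1 + 0.0646 × 12.4) = 0.321 / 1.801 = 0.1782.
Substrate removed = Q·(S₀ − S) = 12.3 m³/d × (603 − 3.03) g/m³ = 7.38×10^3 g/d = 7.380 kg/d.
Biomass synthesised: P_X = Y_obs × 7.380 = 1.315 kg VSS/d.
R_O = Q·(S₀ − S) − 1.42·P_X = 7.380 − 1.42 × 1.315 = 5.512 kg O₂/d.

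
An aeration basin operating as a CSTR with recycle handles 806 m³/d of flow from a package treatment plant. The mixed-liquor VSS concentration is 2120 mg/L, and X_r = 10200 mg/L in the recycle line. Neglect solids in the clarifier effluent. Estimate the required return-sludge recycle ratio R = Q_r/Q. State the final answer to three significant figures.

R ≈ 0.262

Solids balance on the clarifier gives (1+R)X = R·X_r, so R = X/(X_r − X) = 2120 / (10200 − 2120) = 0.2624.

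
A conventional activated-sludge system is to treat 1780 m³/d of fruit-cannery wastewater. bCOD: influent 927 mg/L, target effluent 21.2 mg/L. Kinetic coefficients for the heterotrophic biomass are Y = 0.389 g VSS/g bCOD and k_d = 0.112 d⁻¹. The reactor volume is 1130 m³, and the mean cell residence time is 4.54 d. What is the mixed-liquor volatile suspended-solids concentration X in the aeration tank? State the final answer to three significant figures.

X ≈ 1670 mg/L

X = Y·Q·ΔS·θ_c / [V·(1 + k_d θ_c)] = 0.389 × 1780 × (927 − 21.2) × 4.54 / [1130 × (1 + 0.112 × 4.54)] = 1670 mg/L.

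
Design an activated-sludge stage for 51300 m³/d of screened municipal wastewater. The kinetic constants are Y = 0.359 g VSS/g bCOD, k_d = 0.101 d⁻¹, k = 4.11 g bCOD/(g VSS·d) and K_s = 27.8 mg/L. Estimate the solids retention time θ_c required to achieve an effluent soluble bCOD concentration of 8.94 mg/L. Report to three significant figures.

θ_c ≈ 3.88 d

From 1/θ_c = Y·k·S/(K_s + S) − k_d: Y·k·S/(K_s+S) = 0.359 × 4.11 × 8.94 / (27.8 + 8.94) = 0.3590 d⁻¹.
θ_c = 1/(μ − k_d) = 1/(0.3590 − 0.101) = 1/0.2580 = 3.875 d.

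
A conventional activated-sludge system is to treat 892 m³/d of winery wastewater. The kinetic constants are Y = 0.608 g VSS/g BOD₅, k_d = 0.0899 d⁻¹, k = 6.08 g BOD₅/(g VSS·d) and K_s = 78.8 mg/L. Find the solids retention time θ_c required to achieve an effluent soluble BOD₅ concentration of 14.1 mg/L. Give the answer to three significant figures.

θ_c ≈ 2.12 d

Specific growth rate at S = 14.1 mg/L: μ = YkS/(K_s+S) = 0.608·6.08·14.1/(78.8+14.1) = 0.5611 d⁻¹.
Then 1/θ_c = μ − k_d = 0.5611 − 0.0899 = 0.4712 d⁻¹, giving θ_c = 2.122 d.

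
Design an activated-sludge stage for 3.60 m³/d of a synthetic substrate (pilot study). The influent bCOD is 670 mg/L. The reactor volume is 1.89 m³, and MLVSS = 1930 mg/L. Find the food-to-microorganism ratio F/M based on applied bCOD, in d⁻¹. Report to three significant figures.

F/M = Q·S₀ / (V·X) = 3.60 × 670 / (1.890 × 1930) = 0.6612 g bCOD·(g VSS·d)⁻¹.

F/M ≈ 0.661 d⁻¹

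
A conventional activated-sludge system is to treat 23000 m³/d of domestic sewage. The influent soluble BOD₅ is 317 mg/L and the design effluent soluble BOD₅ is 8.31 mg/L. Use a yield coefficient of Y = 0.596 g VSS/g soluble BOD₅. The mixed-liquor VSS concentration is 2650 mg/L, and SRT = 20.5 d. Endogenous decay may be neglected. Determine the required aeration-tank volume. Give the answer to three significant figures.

Biomass mass balance (decay neglected): V·X = Y·Q·(S₀ − S)·θ_c, so V = 0.596 × 23000 × (317 − 8.31) × 20.5 / 2650 = 32734 m³.

V ≈ 32700 m³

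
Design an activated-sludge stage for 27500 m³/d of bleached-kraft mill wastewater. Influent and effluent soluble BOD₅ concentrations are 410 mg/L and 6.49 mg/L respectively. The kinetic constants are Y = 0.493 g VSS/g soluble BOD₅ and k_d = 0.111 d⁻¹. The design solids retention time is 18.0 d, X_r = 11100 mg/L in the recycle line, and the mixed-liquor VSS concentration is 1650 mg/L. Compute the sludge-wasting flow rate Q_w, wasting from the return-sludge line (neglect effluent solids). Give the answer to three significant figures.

From the SRT design equation V = Y Q (S₀−S) θ_c / [X (1 + k_d θ_c)] = 0.493 × 27500 × (410 − 6.49) × 18.0 / [1650 × (1 + 0.111 × 18.0)] = 9.85×10^7 / 4947 = 19906 m³.
θ_c = V·X/(Q_w·X_r) when wasting from the recycle, so Q_w = V·X/(θ_c·X_r) = 19906 × 1650 / (18.0 × 11100) = 164.4 m³/d.

Q_w ≈ 164 m³/d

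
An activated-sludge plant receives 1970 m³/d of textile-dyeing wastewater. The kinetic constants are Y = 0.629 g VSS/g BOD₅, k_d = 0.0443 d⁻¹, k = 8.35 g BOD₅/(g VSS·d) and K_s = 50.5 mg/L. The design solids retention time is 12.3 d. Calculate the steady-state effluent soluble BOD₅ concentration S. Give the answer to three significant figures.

Effluent substrate depends only on kinetics and SRT: S = K_s(1 + k_d θ_c) / [θ_c(Yk − k_d) − 1] = 50.5 × (1 + 0.0443 × 12.3) / [12.3 × (0.629 × 8.35 − 0.0443) − 1] = 78.02 / 63.06 = 1.237 mg/L.

S ≈ 1.24 mg/L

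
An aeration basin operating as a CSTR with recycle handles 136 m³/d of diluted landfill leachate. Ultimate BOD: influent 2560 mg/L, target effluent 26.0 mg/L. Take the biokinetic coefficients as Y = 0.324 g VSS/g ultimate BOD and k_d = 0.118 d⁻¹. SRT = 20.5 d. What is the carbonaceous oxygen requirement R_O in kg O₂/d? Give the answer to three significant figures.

R_O ≈ 298 kg O₂/d

Y_obs = Y / (1 + k_d θ_c) = 0.324 / (1 + 0.118 × 20.5) = 0.324 / 3.419 = 0.09476.
Q·(S₀ − S) = 136 × (2560 − 26.0) × 10⁻³ = 344.6 kg/d removed.
P_X = Y_obs·Q·(S₀ − S) = 0.09476 × 344.6 = 32.66 kg VSS/d.
R_O = Q·ΔS − 1.42 P_X = 344.6 − 46.37 = 298.2 kg O₂/d.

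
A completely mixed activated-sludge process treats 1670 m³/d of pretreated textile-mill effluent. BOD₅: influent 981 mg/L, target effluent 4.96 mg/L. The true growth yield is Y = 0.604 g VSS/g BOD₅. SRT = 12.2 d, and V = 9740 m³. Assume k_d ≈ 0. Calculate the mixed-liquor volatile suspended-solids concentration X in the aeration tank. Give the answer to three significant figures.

X ≈ 1230 mg/L

From V·X = Y·Q·(S₀ − S)·θ_c (decay neglected): X = 0.604 × 1670 × (981 − 4.96) × 12.2 / 9740 = 1233 mg/L.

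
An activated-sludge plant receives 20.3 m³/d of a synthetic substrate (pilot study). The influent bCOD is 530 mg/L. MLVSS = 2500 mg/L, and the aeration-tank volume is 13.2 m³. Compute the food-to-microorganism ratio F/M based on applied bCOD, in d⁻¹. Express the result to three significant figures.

F/M ≈ 0.326 d⁻¹

F/M = applied load / biomass = Q·S₀/(V·X) = 20.3 × 530 / (13.20 × 2500) = 0.3260 d⁻¹.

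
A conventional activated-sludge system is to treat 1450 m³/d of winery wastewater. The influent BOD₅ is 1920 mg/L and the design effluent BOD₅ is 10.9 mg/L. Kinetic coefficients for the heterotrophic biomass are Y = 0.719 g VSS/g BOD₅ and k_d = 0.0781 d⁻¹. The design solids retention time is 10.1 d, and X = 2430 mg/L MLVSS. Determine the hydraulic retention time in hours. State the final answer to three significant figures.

τ ≈ 76.5 h

Rearranging the biomass balance for a CMAS with decay, V = Y·Q·ΔS·θ_c / [X·(1+k_d θ_c)] = 0.719 × 1450 × (1920 − 10.9) × 10.1 / [2430 × (1 + 0.0781 × 10.1)] = 2.01×10^7 / 4347 = 4625 m³.
HRT = V/Q = 4625 m³ / 1450 m³·d⁻¹ = 3.189 d × 24 = 76.55 h.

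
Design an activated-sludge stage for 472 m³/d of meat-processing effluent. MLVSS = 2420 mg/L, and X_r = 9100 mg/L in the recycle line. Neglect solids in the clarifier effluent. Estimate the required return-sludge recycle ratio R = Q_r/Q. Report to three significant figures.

Mass balance around the secondary clarifier (neglecting effluent solids): R = X / (X_r − X) = 2420 / (9100 − 2420) = 0.3623.

R ≈ 0.362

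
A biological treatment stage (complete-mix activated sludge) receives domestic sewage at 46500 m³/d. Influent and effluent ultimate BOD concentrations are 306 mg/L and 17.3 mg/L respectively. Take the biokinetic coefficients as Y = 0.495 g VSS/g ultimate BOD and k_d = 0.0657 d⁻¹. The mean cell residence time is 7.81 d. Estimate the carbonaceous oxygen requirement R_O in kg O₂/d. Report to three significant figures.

Correct the yield for decay: Y_obs = Y/(1 + k_d θ_c) = 0.495 / (1 + 0.0657 × 7.81) = 0.495 / 1.513 = 0.3271.
Mass of ultimate BOD removed per day: Q(S₀ − S) = 46500 × 288.7 g/m³ = 13425 kg/d.
P_X = Y_obs·Q·(S₀ − S) = 0.3271 × 13425 = 4392 kg VSS/d.
Carbonaceous O₂ demand = substrate oxidised − cell-mass equivalent = 13425 − 1.42 × 4392 = 7188 kg O₂/d.

R_O ≈ 7190 kg O₂/d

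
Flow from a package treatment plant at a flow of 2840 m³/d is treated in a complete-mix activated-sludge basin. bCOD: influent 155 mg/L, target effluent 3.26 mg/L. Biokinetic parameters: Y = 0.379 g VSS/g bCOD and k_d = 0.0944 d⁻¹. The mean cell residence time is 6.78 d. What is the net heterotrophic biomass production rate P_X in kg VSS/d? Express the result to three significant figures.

The observed yield is Y_obs = Y/(1 + k_d·θ_c) = 0.379 / (1 + 0.0944 × 6.78) = 0.379 / 1.640 = 0.2311 g VSS per g bCOD removed.
Q·(S₀ − S) = 2840 × (155 − 3.26) × 10⁻³ = 430.9 kg/d removed.
So the net sludge growth is P_X = 0.2311 × 430.9 = 99.59 kg VSS/d.

P_X ≈ 99.6 kg VSS/d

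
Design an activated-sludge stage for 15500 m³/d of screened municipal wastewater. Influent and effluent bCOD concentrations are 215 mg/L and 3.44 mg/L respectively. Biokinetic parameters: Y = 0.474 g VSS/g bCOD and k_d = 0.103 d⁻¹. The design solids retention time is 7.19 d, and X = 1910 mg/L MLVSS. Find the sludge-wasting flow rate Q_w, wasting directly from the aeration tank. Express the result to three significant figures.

From the SRT design equation V = Y Q (S₀−S) θ_c / [X (1 + k_d θ_c)] = 0.474 × 15500 × (215 − 3.44) × 7.19 / [1910 × (1 + 0.103 × 7.19)] = 1.12×10^7 / 3324 = 3362 m³.
Wasting from the aeration tank: Q_w = V / θ_c = 3362 / 7.19 = 467.5 m³/d.

Q_w ≈ 468 m³/d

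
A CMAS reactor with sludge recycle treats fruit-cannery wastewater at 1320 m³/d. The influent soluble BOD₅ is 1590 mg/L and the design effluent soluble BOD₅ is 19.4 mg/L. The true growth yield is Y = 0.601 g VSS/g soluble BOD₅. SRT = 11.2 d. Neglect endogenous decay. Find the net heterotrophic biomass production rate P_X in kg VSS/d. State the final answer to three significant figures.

P_X ≈ 1250 kg VSS/d

With endogenous decay neglected, the observed yield equals the true yield: Y_obs = Y = 0.601 g VSS/g soluble BOD₅.
ΔS = 1590 − 19.4 = 1571 mg/L, so the substrate removal rate is 1320 × 1571/1000 = 2073 kg soluble BOD₅/d.
Biomass produced: P_X = Y_obs·Q·ΔS = 0.6010 × 2073 ≈ 1246 kg VSS/d.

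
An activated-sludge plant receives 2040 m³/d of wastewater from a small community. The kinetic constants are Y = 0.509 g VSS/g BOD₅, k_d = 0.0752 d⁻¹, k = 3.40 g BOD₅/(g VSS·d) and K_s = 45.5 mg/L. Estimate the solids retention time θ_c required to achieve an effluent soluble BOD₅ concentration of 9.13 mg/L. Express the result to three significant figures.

θ_c ≈ 4.67 d

Specific growth rate at S = 9.13 mg/L: μ = YkS/(K_s+S) = 0.509·3.40·9.13/(45.5+9.13) = 0.2892 d⁻¹.
Then 1/θ_c = μ − k_d = 0.2892 − 0.0752 = 0.2140 d⁻¹, giving θ_c = 4.672 d.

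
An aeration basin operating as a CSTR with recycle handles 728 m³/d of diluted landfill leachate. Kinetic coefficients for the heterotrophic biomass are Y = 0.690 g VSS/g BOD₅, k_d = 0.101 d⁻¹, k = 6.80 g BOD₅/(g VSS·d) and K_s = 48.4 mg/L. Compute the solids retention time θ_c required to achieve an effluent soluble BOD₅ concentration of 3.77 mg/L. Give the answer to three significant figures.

At the target effluent, Y k S/(K_s+S) = 0.690×6.80×3.77/52.17 = 0.3391 d⁻¹.
θ_c = 1/(μ − k_d) = 1/(0.3391 − 0.101) = 1/0.2381 = 4.201 d.

θ_c ≈ 4.20 d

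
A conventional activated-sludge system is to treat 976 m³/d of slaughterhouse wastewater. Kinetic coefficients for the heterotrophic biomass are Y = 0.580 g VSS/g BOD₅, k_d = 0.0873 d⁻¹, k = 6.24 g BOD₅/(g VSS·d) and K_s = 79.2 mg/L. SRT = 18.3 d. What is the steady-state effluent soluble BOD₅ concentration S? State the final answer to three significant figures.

Effluent substrate depends only on kinetics and SRT: S = K_s(1 + k_d θ_c) / [θ_c(Yk − k_d) − 1] = 79.2 × (1 + 0.0873 × 18.3) / [18.3 × (0.580 × 6.24 − 0.0873) − 1] = 205.7 / 63.63 = 3.233 mg/L.

S ≈ 3.23 mg/L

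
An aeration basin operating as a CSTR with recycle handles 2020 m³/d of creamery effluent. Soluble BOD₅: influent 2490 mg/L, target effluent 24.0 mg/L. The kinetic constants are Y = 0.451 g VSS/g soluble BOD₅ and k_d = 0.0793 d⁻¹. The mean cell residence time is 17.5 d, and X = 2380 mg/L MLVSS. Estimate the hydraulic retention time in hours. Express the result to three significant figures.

τ ≈ 82.2 h

Steady-state biomass mass balance: V·X·(1 + k_d·θ_c) = Y·Q·(S₀ − S)·θ_c, so V = 0.451 × 2020 × (2490 − 24.0) × 17.5 / [2380 × (1 + 0.0793 × 17.5)] = 3.93×10^7 / 5683 = 6918 m³.
Hydraulic retention time τ = V/Q = 6918 / 2020 = 3.425 d = 82.20 h.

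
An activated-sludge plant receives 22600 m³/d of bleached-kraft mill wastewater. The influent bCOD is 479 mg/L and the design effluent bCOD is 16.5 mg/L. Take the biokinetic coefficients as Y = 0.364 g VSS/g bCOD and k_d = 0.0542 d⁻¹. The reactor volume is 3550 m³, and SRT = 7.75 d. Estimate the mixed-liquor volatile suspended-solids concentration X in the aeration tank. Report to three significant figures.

X ≈ 5850 mg/L

Solving the biomass balance for X: X = Y Q (S₀−S) θ_c / [V (1+k_d θ_c)] = 0.364 × 22600 × (479 − 16.5) × 7.75 / [3550 × (1 + 0.0542 × 7.75)] = 5849 mg/L.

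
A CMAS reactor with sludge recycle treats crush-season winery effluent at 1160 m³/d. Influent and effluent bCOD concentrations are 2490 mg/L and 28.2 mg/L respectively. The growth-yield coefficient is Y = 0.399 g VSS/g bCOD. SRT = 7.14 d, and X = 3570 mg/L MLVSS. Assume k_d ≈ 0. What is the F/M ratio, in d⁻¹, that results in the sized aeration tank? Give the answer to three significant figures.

F/M ≈ 0.355 d⁻¹

Biomass mass balance (decay neglected): V·X = Y·Q·(S₀ − S)·θ_c, so V = 0.399 × 1160 × (2490 − 28.2) × 7.14 / 3570 = 2279 m³.
F/M = Q·S₀ / (V·X) = 1160 × 2490 / (2279 × 3570) = 0.3550 g bCOD·(g VSS·d)⁻¹.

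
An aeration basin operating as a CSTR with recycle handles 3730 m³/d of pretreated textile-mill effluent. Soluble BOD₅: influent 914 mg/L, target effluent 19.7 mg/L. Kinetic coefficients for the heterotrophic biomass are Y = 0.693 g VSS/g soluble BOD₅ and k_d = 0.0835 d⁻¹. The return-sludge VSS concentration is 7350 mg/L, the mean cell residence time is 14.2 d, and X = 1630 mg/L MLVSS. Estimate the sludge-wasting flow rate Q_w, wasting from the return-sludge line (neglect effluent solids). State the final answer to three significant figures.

Rearranging the biomass balance for a CMAS with decay, V = Y·Q·ΔS·θ_c / [X·(1+k_d θ_c)] = 0.693 × 3730 × (914 − 19.7) × 14.2 / [1630 × (1 + 0.0835 × 14.2)] = 3.28×10^7 / 3563 = 9214 m³.
Q_w = (V·X)/(θ_c X_r) = 9214 × 1630 / (14.2 × 7350) = 143.9 m³/d.

Q_w ≈ 144 m³/d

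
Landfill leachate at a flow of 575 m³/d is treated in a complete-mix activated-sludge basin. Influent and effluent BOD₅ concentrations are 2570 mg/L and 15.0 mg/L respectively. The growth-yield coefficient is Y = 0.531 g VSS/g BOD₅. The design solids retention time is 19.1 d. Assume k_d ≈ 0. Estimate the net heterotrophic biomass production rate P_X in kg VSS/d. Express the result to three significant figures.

P_X ≈ 780 kg VSS/d

Since k_d ≈ 0, Y_obs = Y = 0.531 g VSS/g BOD₅.
Mass of BOD₅ removed per day: Q(S₀ − S) = 575 × 2555 g/m³ = 1469 kg/d.
P_X = Y_obs · Q(S₀ − S) = 0.5310 × 1469 = 780.1 kg VSS/d.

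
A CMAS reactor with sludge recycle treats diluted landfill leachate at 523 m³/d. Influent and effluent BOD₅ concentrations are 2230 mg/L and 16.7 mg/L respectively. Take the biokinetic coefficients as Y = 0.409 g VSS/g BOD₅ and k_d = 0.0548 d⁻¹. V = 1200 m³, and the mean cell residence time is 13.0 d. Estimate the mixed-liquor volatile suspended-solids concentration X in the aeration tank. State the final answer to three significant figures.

X ≈ 3000 mg/L

Solving the biomass balance for X: X = Y Q (S₀−S) θ_c / [V (1+k_d θ_c)] = 0.409 × 523 × (2230 − 16.7) × 13.0 / [1200 × (1 + 0.0548 × 13.0)] = 2995 mg/L.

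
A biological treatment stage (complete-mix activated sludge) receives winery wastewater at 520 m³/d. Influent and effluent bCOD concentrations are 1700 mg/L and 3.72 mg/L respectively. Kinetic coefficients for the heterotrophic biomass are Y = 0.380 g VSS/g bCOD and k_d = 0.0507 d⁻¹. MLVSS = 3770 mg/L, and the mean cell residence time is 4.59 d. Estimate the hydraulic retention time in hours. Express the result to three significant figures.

τ ≈ 15.3 h

From the SRT design equation V = Y Q (S₀−S) θ_c / [X (1 + k_d θ_c)] = 0.380 × 520 × (1700 − 3.72) × 4.59 / [3770 × (1 + 0.0507 × 4.59)] = 1.54×10^6 / 4647 = 331.1 m³.
Hydraulic retention time τ = V/Q = 331.1 / 520 = 0.6366 d = 15.28 h.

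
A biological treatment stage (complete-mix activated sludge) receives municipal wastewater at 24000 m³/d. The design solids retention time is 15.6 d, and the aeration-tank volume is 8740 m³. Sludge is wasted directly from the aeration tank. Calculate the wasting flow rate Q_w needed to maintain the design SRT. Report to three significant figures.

Q_w ≈ 560 m³/d

With mixed-liquor wasting, θ_c = V/Q_w, so Q_w = V/θ_c = 8740/15.6 = 560.3 m³/d.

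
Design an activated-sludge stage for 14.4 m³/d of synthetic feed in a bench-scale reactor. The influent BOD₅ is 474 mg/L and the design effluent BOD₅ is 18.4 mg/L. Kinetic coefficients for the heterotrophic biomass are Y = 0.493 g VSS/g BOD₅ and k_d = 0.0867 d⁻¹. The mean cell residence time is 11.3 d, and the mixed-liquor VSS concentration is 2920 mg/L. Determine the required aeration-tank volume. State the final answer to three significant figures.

V ≈ 6.32 m³

Steady-state biomass mass balance: V·X·(1 + k_d·θ_c) = Y·Q·(S₀ − S)·θ_c, so V = 0.493 × 14.4 × (474 − 18.4) × 11.3 / [2920 × (1 + 0.0867 × 11.3)] = 3.65×10^4 / 5781 = 6.322 m³.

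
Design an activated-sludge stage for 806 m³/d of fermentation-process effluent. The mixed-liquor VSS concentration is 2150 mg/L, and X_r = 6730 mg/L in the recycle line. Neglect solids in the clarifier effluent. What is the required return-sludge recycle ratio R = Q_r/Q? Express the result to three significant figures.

R = Q_r/Q = X/(X_r − X) = 2150 / (6730 − 2150) = 0.4694.

R ≈ 0.469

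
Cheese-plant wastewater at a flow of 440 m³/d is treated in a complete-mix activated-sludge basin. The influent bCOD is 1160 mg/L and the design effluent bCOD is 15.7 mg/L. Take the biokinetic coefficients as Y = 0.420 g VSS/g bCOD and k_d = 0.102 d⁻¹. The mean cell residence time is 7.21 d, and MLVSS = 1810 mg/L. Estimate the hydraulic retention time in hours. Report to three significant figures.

τ ≈ 26.5 h

From the SRT design equation V = Y Q (S₀−S) θ_c / [X (1 + k_d θ_c)] = 0.420 × 440 × (1160 − 15.7) × 7.21 / [1810 × (1 + 0.102 × 7.21)] = 1.52×10^6 / 3141 = 485.4 m³.
τ = V/Q = 485.4/440 = 1.103 d, or 26.48 h.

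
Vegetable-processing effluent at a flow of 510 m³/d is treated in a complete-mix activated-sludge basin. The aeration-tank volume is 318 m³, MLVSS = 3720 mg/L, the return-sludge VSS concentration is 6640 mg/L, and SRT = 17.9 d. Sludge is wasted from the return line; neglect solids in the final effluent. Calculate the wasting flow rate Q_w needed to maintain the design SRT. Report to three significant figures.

θ_c = V·X/(Q_w·X_r) when wasting from the recycle, so Q_w = V·X/(θ_c·X_r) = 318.0 × 3720 / (17.9 × 6640) = 9.953 m³/d.

Q_w ≈ 9.95 m³/d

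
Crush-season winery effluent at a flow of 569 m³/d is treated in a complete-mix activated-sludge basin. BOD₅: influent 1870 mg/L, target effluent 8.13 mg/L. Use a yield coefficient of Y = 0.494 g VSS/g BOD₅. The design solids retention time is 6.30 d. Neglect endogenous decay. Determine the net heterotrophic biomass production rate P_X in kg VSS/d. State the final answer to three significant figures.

With endogenous decay neglected, the observed yield equals the true yield: Y_obs = Y = 0.494 g VSS/g BOD₅.
Substrate removed = Q·(S₀ − S) = 569 m³/d × (1870 − 8.13) g/m³ = 1.06×10^6 g/d = 1059 kg/d.
Net biomass production P_X = Y_obs × Q·(S₀ − S) = 0.4940 × 1059 = 523.3 kg VSS/d.

P_X ≈ 523 kg VSS/d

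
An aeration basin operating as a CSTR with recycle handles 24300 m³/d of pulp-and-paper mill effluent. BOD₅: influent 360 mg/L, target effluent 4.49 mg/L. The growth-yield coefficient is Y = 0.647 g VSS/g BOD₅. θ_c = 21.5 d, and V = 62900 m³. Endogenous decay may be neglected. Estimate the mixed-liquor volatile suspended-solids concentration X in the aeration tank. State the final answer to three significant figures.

From V·X = Y·Q·(S₀ − S)·θ_c (decay neglected): X = 0.647 × 24300 × (360 − 4.49) × 21.5 / 62900 = 1911 mg/L.

X ≈ 1910 mg/L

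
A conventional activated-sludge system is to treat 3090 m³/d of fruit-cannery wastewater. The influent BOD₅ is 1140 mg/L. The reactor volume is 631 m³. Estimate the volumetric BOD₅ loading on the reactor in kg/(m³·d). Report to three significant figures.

L_v = Q S₀ / V = 3090 × 1140 × 10⁻³ / 631.0 = 5.583 kg/(m³·d).

L_v ≈ 5.58 kg BOD₅/(m³·d)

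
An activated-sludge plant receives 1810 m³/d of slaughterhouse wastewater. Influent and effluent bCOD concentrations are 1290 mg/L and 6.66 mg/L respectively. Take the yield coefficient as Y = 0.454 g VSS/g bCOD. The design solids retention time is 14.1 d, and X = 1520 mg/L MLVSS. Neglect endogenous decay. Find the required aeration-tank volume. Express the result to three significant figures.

Biomass mass balance (decay neglected): V·X = Y·Q·(S₀ − S)·θ_c, so V = 0.454 × 1810 × (1290 − 6.66) × 14.1 / 1520 = 9783 m³.

V ≈ 9780 m³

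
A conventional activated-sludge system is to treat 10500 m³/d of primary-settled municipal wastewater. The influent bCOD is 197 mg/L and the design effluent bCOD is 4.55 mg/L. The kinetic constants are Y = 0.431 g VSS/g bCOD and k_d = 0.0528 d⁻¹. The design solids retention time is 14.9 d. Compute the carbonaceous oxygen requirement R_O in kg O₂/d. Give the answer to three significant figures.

R_O ≈ 1330 kg O₂/d

Y_obs = Y / (1 + k_d θ_c) = 0.431 / (1 + 0.0528 × 14.9) = 0.431 / 1.787 = 0.2412.
ΔS = 197 − 4.55 = 192.4 mg/L, so the substrate removal rate is 10500 × 192.4/1000 = 2021 kg bCOD/d.
Net sludge production P_X = 0.2412 × 2021 = 487.4 kg VSS/d.
Carbonaceous O₂ demand = substrate oxidised − cell-mass equivalent = 2021 − 1.42 × 487.4 = 1329 kg O₂/d.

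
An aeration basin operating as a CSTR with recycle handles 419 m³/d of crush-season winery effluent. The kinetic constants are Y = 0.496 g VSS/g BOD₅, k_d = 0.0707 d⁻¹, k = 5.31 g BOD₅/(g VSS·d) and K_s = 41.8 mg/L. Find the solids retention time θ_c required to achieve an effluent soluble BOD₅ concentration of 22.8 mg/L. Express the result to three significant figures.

θ_c ≈ 1.16 d

At the target effluent, Y k S/(K_s+S) = 0.496×5.31×22.8/64.60 = 0.9296 d⁻¹.
θ_c = 1/(μ − k_d) = 1/(0.9296 − 0.0707) = 1/0.8589 = 1.164 d.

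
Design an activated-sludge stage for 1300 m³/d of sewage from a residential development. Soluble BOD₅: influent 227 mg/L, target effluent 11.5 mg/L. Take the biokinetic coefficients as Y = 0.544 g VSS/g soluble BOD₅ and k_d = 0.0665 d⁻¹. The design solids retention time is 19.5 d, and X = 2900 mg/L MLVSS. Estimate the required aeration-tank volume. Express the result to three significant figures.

Steady-state biomass mass balance: V·X·(1 + k_d·θ_c) = Y·Q·(S₀ − S)·θ_c, so V = 0.544 × 1300 × (227 − 11.5) × 19.5 / [2900 × (1 + 0.0665 × 19.5)] = 2.97×10^6 / 6661 = 446.2 m³.

V ≈ 446 m³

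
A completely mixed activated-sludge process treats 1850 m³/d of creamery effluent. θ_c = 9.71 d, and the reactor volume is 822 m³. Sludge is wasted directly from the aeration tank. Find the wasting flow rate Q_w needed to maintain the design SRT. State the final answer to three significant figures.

Q_w ≈ 84.7 m³/d

With mixed-liquor wasting, θ_c = V/Q_w, so Q_w = V/θ_c = 822.0/9.71 = 84.65 m³/d.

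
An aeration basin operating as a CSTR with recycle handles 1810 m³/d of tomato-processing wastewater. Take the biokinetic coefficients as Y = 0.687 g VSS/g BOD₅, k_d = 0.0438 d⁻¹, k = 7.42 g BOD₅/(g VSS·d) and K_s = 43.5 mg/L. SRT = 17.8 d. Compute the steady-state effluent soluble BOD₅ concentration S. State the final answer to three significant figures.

S ≈ 0.870 mg/L

From the Monod/SRT balance for a CMAS, S = K_s·(1+k_d θ_c)/[θ_c·(Y k − k_d) − 1] = 43.5 × (1 + 0.0438 × 17.8) / [17.8 × (0.687 × 7.42 − 0.0438) − 1] = 77.41 / 88.96 = 0.8702 mg/L.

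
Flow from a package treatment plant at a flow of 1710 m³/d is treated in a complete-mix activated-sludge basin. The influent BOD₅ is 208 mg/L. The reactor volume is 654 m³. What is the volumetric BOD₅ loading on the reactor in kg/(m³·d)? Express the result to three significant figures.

L_v = Q S₀ / V = 1710 × 208 × 10⁻³ / 654.0 = 0.5439 kg/(m³·d).

L_v ≈ 0.544 kg BOD₅/(m³·d)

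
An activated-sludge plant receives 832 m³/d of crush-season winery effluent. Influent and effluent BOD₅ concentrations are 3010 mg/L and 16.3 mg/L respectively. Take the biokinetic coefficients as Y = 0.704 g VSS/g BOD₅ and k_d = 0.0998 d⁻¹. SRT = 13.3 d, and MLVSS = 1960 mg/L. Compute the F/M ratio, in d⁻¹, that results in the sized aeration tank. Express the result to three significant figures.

F/M ≈ 0.250 d⁻¹

Steady-state biomass mass balance: V·X·(1 + k_d·θ_c) = Y·Q·(S₀ − S)·θ_c, so V = 0.704 × 832 × (3010 − 16.3) × 13.3 / [1960 × (1 + 0.0998 × 13.3)] = 2.33×10^7 / 4562 = 5113 m³.
F/M = Q·S₀ / (V·X) = 832 × 3010 / (5113 × 1960) = 0.2499 g BOD₅·(g VSS·d)⁻¹.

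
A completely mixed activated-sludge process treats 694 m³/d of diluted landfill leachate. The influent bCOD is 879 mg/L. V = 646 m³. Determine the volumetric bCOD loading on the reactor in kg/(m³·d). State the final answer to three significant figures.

L_v ≈ 0.944 kg bCOD/(m³·d)

Volumetric loading L_v = Q·S₀ / V = 694 × 879 g/m³ / 646.0 m³ = 944.3 g/(m³·d) = 0.9443 kg bCOD/(m³·d).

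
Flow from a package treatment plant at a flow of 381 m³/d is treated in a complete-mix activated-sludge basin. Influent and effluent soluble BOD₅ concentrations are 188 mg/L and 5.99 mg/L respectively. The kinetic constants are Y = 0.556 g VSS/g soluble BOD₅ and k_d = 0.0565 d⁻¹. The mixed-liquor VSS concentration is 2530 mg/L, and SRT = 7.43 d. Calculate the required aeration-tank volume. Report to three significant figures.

V ≈ 79.8 m³

Steady-state biomass mass balance: V·X·(1 + k_d·θ_c) = Y·Q·(S₀ − S)·θ_c, so V = 0.556 × 381 × (188 − 5.99) × 7.43 / [2530 × (1 + 0.0565 × 7.43)] = 2.86×10^5 / 3592 = 79.75 m³.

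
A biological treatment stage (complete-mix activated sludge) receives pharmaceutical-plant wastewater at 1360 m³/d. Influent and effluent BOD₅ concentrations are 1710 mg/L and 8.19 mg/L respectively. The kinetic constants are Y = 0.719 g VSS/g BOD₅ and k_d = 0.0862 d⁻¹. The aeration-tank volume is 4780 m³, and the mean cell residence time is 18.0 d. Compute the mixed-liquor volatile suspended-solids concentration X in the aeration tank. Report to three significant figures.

X ≈ 2460 mg/L

X = Y·Q·ΔS·θ_c / [V·(1 + k_d θ_c)] = 0.719 × 1360 × (1710 − 8.19) × 18.0 / [4780 × (1 + 0.0862 × 18.0)] = 2456 mg/L.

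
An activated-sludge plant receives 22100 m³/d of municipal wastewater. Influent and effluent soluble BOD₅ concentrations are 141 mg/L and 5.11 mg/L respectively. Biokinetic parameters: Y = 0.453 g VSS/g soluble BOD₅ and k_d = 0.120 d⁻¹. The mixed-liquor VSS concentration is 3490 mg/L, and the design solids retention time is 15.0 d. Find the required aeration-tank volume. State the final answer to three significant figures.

V ≈ 2090 m³

From the SRT design equation V = Y Q (S₀−S) θ_c / [X (1 + k_d θ_c)] = 0.453 × 22100 × (141 − 5.11) × 15.0 / [3490 × (1 + 0.120 × 15.0)] = 2.04×10^7 / 9772 = 2088 m³.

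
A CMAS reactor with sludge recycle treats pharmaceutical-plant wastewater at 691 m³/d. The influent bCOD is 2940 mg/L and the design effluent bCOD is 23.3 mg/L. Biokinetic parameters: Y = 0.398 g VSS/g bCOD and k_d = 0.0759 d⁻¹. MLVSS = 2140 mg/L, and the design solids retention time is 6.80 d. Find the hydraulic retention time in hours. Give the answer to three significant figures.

Rearranging the biomass balance for a CMAS with decay, V = Y·Q·ΔS·θ_c / [X·(1+k_d θ_c)] = 0.398 × 691 × (2940 − 23.3) × 6.80 / [2140 × (1 + 0.0759 × 6.80)] = 5.45×10^6 / 3244 = 1681 m³.
HRT = V/Q = 1681 m³ / 691 m³·d⁻¹ = 2.433 d × 24 = 58.39 h.

τ ≈ 58.4 h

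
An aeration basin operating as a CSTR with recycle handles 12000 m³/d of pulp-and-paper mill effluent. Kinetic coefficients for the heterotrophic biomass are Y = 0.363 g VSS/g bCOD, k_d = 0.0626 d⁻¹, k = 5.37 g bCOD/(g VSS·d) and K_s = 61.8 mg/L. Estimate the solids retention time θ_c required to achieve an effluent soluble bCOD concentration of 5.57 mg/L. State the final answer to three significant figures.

From 1/θ_c = Y·k·S/(K_s + S) − k_d: Y·k·S/(K_s+S) = 0.363 × 5.37 × 5.57 / (61.8 + 5.57) = 0.1612 d⁻¹.
θ_c = 1/(μ − k_d) = 1/(0.1612 − 0.0626) = 1/0.09856 = 10.15 d.

θ_c ≈ 10.1 d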